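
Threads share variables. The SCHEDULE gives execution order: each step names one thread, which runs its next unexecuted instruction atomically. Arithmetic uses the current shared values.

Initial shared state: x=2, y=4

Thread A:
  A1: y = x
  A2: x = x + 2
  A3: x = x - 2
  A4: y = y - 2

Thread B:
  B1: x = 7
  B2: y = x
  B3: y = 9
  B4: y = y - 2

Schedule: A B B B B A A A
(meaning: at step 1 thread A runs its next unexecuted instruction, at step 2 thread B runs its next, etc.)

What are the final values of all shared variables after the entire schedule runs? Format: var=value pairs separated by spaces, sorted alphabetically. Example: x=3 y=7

Answer: x=7 y=5

Derivation:
Step 1: thread A executes A1 (y = x). Shared: x=2 y=2. PCs: A@1 B@0
Step 2: thread B executes B1 (x = 7). Shared: x=7 y=2. PCs: A@1 B@1
Step 3: thread B executes B2 (y = x). Shared: x=7 y=7. PCs: A@1 B@2
Step 4: thread B executes B3 (y = 9). Shared: x=7 y=9. PCs: A@1 B@3
Step 5: thread B executes B4 (y = y - 2). Shared: x=7 y=7. PCs: A@1 B@4
Step 6: thread A executes A2 (x = x + 2). Shared: x=9 y=7. PCs: A@2 B@4
Step 7: thread A executes A3 (x = x - 2). Shared: x=7 y=7. PCs: A@3 B@4
Step 8: thread A executes A4 (y = y - 2). Shared: x=7 y=5. PCs: A@4 B@4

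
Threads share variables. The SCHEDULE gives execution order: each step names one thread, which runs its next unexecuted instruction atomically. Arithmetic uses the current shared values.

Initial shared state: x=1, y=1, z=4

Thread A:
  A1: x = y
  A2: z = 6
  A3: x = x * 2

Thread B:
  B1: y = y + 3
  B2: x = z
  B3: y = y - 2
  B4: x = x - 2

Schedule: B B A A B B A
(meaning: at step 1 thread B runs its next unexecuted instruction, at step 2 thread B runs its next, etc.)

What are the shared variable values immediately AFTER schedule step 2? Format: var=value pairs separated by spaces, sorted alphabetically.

Step 1: thread B executes B1 (y = y + 3). Shared: x=1 y=4 z=4. PCs: A@0 B@1
Step 2: thread B executes B2 (x = z). Shared: x=4 y=4 z=4. PCs: A@0 B@2

Answer: x=4 y=4 z=4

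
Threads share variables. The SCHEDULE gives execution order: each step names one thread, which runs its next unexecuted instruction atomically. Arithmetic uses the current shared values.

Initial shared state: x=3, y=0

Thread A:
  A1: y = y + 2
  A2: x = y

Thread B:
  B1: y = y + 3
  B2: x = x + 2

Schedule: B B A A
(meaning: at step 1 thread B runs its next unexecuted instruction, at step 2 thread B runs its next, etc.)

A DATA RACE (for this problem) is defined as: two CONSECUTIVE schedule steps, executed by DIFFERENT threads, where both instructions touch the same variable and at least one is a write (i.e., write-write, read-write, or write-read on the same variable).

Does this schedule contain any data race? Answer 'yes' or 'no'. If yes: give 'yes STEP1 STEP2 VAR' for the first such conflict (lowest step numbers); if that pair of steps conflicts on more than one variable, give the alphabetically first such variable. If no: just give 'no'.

Steps 1,2: same thread (B). No race.
Steps 2,3: B(r=x,w=x) vs A(r=y,w=y). No conflict.
Steps 3,4: same thread (A). No race.

Answer: no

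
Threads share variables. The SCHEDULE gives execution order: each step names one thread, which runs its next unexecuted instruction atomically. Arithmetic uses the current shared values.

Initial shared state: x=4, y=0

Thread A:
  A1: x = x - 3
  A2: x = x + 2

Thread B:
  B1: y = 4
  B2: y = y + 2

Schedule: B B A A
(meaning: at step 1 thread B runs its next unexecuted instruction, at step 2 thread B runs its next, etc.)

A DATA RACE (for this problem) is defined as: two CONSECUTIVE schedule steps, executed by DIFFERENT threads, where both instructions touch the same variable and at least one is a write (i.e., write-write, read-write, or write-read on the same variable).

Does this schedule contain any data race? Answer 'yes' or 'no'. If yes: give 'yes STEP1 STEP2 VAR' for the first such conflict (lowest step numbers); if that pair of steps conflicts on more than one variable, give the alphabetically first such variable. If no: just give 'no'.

Steps 1,2: same thread (B). No race.
Steps 2,3: B(r=y,w=y) vs A(r=x,w=x). No conflict.
Steps 3,4: same thread (A). No race.

Answer: no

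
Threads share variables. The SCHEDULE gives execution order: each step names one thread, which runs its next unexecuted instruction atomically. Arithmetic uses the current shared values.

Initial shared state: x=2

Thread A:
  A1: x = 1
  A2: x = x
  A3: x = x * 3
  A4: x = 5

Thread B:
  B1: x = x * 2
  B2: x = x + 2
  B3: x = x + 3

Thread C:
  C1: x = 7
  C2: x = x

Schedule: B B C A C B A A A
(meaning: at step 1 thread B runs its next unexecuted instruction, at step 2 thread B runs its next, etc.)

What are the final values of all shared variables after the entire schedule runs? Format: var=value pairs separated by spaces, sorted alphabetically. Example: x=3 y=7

Step 1: thread B executes B1 (x = x * 2). Shared: x=4. PCs: A@0 B@1 C@0
Step 2: thread B executes B2 (x = x + 2). Shared: x=6. PCs: A@0 B@2 C@0
Step 3: thread C executes C1 (x = 7). Shared: x=7. PCs: A@0 B@2 C@1
Step 4: thread A executes A1 (x = 1). Shared: x=1. PCs: A@1 B@2 C@1
Step 5: thread C executes C2 (x = x). Shared: x=1. PCs: A@1 B@2 C@2
Step 6: thread B executes B3 (x = x + 3). Shared: x=4. PCs: A@1 B@3 C@2
Step 7: thread A executes A2 (x = x). Shared: x=4. PCs: A@2 B@3 C@2
Step 8: thread A executes A3 (x = x * 3). Shared: x=12. PCs: A@3 B@3 C@2
Step 9: thread A executes A4 (x = 5). Shared: x=5. PCs: A@4 B@3 C@2

Answer: x=5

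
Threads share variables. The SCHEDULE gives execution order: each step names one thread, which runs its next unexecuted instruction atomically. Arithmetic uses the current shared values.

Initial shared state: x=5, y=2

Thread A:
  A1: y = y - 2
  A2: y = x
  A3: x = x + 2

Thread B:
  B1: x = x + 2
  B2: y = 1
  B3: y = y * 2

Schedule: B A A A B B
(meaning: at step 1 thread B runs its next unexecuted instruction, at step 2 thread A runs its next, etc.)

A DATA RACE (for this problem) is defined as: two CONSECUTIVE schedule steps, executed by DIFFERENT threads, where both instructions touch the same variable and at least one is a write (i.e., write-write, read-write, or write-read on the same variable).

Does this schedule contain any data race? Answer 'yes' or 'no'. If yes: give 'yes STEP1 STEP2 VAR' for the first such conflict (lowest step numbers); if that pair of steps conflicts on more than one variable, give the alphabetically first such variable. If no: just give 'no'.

Answer: no

Derivation:
Steps 1,2: B(r=x,w=x) vs A(r=y,w=y). No conflict.
Steps 2,3: same thread (A). No race.
Steps 3,4: same thread (A). No race.
Steps 4,5: A(r=x,w=x) vs B(r=-,w=y). No conflict.
Steps 5,6: same thread (B). No race.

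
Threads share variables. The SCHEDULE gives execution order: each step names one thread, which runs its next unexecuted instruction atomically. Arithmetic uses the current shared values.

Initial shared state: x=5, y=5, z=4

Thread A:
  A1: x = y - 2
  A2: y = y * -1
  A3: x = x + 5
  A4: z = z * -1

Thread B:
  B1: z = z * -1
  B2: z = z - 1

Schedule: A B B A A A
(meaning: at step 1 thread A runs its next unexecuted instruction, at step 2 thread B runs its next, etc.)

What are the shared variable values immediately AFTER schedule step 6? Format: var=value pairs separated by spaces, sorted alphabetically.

Step 1: thread A executes A1 (x = y - 2). Shared: x=3 y=5 z=4. PCs: A@1 B@0
Step 2: thread B executes B1 (z = z * -1). Shared: x=3 y=5 z=-4. PCs: A@1 B@1
Step 3: thread B executes B2 (z = z - 1). Shared: x=3 y=5 z=-5. PCs: A@1 B@2
Step 4: thread A executes A2 (y = y * -1). Shared: x=3 y=-5 z=-5. PCs: A@2 B@2
Step 5: thread A executes A3 (x = x + 5). Shared: x=8 y=-5 z=-5. PCs: A@3 B@2
Step 6: thread A executes A4 (z = z * -1). Shared: x=8 y=-5 z=5. PCs: A@4 B@2

Answer: x=8 y=-5 z=5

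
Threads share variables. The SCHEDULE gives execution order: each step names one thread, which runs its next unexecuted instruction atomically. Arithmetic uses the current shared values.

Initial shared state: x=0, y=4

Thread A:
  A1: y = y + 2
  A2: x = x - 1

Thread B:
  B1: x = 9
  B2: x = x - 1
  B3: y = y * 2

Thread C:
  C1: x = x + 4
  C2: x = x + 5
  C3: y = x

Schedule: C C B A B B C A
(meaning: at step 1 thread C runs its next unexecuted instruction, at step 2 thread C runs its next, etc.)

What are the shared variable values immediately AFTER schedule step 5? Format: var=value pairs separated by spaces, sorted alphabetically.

Step 1: thread C executes C1 (x = x + 4). Shared: x=4 y=4. PCs: A@0 B@0 C@1
Step 2: thread C executes C2 (x = x + 5). Shared: x=9 y=4. PCs: A@0 B@0 C@2
Step 3: thread B executes B1 (x = 9). Shared: x=9 y=4. PCs: A@0 B@1 C@2
Step 4: thread A executes A1 (y = y + 2). Shared: x=9 y=6. PCs: A@1 B@1 C@2
Step 5: thread B executes B2 (x = x - 1). Shared: x=8 y=6. PCs: A@1 B@2 C@2

Answer: x=8 y=6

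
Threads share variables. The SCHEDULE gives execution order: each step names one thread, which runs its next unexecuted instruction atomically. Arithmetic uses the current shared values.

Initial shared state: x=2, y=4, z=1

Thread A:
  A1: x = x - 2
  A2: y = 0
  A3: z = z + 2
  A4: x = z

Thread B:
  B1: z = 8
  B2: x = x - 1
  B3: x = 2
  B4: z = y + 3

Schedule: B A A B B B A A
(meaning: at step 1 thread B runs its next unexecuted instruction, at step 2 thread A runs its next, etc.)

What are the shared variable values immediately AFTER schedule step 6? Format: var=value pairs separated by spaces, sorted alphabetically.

Answer: x=2 y=0 z=3

Derivation:
Step 1: thread B executes B1 (z = 8). Shared: x=2 y=4 z=8. PCs: A@0 B@1
Step 2: thread A executes A1 (x = x - 2). Shared: x=0 y=4 z=8. PCs: A@1 B@1
Step 3: thread A executes A2 (y = 0). Shared: x=0 y=0 z=8. PCs: A@2 B@1
Step 4: thread B executes B2 (x = x - 1). Shared: x=-1 y=0 z=8. PCs: A@2 B@2
Step 5: thread B executes B3 (x = 2). Shared: x=2 y=0 z=8. PCs: A@2 B@3
Step 6: thread B executes B4 (z = y + 3). Shared: x=2 y=0 z=3. PCs: A@2 B@4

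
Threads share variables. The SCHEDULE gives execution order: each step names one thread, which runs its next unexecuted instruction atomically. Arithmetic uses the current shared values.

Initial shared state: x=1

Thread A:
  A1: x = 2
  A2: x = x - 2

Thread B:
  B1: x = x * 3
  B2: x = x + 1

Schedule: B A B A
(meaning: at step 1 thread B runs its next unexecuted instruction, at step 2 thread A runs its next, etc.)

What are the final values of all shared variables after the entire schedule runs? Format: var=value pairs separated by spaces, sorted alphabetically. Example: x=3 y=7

Step 1: thread B executes B1 (x = x * 3). Shared: x=3. PCs: A@0 B@1
Step 2: thread A executes A1 (x = 2). Shared: x=2. PCs: A@1 B@1
Step 3: thread B executes B2 (x = x + 1). Shared: x=3. PCs: A@1 B@2
Step 4: thread A executes A2 (x = x - 2). Shared: x=1. PCs: A@2 B@2

Answer: x=1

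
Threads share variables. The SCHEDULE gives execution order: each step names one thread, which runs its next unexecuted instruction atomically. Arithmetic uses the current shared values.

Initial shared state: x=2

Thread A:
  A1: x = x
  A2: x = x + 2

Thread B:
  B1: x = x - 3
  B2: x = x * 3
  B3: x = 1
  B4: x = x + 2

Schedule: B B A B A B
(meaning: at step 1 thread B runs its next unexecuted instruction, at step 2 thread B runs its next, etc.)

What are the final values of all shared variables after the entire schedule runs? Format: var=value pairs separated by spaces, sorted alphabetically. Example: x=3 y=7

Step 1: thread B executes B1 (x = x - 3). Shared: x=-1. PCs: A@0 B@1
Step 2: thread B executes B2 (x = x * 3). Shared: x=-3. PCs: A@0 B@2
Step 3: thread A executes A1 (x = x). Shared: x=-3. PCs: A@1 B@2
Step 4: thread B executes B3 (x = 1). Shared: x=1. PCs: A@1 B@3
Step 5: thread A executes A2 (x = x + 2). Shared: x=3. PCs: A@2 B@3
Step 6: thread B executes B4 (x = x + 2). Shared: x=5. PCs: A@2 B@4

Answer: x=5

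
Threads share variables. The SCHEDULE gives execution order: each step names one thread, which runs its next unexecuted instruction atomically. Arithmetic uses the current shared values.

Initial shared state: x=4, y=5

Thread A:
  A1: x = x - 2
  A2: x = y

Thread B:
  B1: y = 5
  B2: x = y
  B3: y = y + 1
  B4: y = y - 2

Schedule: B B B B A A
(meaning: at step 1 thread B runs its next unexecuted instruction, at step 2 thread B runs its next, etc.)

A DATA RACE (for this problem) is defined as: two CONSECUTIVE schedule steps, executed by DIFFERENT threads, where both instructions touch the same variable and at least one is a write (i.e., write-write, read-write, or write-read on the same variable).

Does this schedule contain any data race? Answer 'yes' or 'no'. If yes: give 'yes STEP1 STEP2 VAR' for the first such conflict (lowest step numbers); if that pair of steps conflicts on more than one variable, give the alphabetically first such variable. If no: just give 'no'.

Answer: no

Derivation:
Steps 1,2: same thread (B). No race.
Steps 2,3: same thread (B). No race.
Steps 3,4: same thread (B). No race.
Steps 4,5: B(r=y,w=y) vs A(r=x,w=x). No conflict.
Steps 5,6: same thread (A). No race.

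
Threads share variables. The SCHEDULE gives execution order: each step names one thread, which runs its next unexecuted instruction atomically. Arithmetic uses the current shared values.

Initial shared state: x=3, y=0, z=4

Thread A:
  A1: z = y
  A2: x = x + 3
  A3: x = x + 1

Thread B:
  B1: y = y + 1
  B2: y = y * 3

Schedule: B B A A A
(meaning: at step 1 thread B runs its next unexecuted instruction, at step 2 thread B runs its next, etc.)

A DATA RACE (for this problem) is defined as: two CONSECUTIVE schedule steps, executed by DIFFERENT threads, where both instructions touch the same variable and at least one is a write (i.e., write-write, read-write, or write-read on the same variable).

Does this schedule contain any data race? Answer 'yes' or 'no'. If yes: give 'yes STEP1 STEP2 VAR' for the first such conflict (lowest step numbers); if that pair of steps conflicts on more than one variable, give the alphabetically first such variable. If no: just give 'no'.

Answer: yes 2 3 y

Derivation:
Steps 1,2: same thread (B). No race.
Steps 2,3: B(y = y * 3) vs A(z = y). RACE on y (W-R).
Steps 3,4: same thread (A). No race.
Steps 4,5: same thread (A). No race.
First conflict at steps 2,3.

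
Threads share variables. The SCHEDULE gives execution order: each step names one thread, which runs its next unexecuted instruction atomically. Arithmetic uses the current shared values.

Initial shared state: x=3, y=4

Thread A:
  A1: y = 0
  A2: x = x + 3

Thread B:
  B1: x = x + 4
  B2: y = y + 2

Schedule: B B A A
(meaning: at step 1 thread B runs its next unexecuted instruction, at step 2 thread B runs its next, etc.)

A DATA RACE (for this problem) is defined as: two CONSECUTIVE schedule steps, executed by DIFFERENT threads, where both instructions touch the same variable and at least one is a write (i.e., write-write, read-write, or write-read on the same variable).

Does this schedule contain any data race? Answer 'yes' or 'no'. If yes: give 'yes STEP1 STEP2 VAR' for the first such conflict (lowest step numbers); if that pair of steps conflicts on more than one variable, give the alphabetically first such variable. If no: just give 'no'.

Steps 1,2: same thread (B). No race.
Steps 2,3: B(y = y + 2) vs A(y = 0). RACE on y (W-W).
Steps 3,4: same thread (A). No race.
First conflict at steps 2,3.

Answer: yes 2 3 y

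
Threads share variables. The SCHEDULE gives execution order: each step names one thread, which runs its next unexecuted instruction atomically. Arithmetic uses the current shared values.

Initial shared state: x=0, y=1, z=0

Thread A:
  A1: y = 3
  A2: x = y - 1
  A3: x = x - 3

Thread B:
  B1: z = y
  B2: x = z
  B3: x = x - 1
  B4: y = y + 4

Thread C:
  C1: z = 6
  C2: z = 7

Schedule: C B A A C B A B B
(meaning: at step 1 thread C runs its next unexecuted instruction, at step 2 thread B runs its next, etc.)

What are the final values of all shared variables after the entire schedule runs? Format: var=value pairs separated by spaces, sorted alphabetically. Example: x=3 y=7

Step 1: thread C executes C1 (z = 6). Shared: x=0 y=1 z=6. PCs: A@0 B@0 C@1
Step 2: thread B executes B1 (z = y). Shared: x=0 y=1 z=1. PCs: A@0 B@1 C@1
Step 3: thread A executes A1 (y = 3). Shared: x=0 y=3 z=1. PCs: A@1 B@1 C@1
Step 4: thread A executes A2 (x = y - 1). Shared: x=2 y=3 z=1. PCs: A@2 B@1 C@1
Step 5: thread C executes C2 (z = 7). Shared: x=2 y=3 z=7. PCs: A@2 B@1 C@2
Step 6: thread B executes B2 (x = z). Shared: x=7 y=3 z=7. PCs: A@2 B@2 C@2
Step 7: thread A executes A3 (x = x - 3). Shared: x=4 y=3 z=7. PCs: A@3 B@2 C@2
Step 8: thread B executes B3 (x = x - 1). Shared: x=3 y=3 z=7. PCs: A@3 B@3 C@2
Step 9: thread B executes B4 (y = y + 4). Shared: x=3 y=7 z=7. PCs: A@3 B@4 C@2

Answer: x=3 y=7 z=7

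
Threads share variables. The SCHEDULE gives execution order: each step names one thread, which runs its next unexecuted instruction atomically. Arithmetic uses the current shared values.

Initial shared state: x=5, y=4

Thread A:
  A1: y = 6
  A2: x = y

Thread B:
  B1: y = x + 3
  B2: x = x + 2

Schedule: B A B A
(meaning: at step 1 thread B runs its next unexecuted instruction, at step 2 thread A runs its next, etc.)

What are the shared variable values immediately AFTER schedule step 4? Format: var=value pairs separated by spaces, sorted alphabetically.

Step 1: thread B executes B1 (y = x + 3). Shared: x=5 y=8. PCs: A@0 B@1
Step 2: thread A executes A1 (y = 6). Shared: x=5 y=6. PCs: A@1 B@1
Step 3: thread B executes B2 (x = x + 2). Shared: x=7 y=6. PCs: A@1 B@2
Step 4: thread A executes A2 (x = y). Shared: x=6 y=6. PCs: A@2 B@2

Answer: x=6 y=6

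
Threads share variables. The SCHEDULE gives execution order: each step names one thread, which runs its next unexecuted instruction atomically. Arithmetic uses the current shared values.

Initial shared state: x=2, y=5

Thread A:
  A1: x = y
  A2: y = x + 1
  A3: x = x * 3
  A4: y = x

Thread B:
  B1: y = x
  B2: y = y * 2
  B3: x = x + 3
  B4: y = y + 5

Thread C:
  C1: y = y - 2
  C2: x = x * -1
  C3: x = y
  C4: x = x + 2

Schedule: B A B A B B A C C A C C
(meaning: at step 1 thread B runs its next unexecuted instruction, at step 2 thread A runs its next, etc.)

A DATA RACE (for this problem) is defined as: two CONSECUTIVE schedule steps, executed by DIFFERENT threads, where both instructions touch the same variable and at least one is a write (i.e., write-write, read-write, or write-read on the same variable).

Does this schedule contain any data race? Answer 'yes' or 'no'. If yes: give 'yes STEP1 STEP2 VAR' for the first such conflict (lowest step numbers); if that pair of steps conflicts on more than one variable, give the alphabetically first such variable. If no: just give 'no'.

Steps 1,2: B(y = x) vs A(x = y). RACE on x (R-W), y (W-R). Multiple vars; alphabetically first is x.
Steps 2,3: A(x = y) vs B(y = y * 2). RACE on y (R-W).
Steps 3,4: B(y = y * 2) vs A(y = x + 1). RACE on y (W-W).
Steps 4,5: A(y = x + 1) vs B(x = x + 3). RACE on x (R-W).
Steps 5,6: same thread (B). No race.
Steps 6,7: B(r=y,w=y) vs A(r=x,w=x). No conflict.
Steps 7,8: A(r=x,w=x) vs C(r=y,w=y). No conflict.
Steps 8,9: same thread (C). No race.
Steps 9,10: C(x = x * -1) vs A(y = x). RACE on x (W-R).
Steps 10,11: A(y = x) vs C(x = y). RACE on x (R-W), y (W-R). Multiple vars; alphabetically first is x.
Steps 11,12: same thread (C). No race.
First conflict at steps 1,2.

Answer: yes 1 2 x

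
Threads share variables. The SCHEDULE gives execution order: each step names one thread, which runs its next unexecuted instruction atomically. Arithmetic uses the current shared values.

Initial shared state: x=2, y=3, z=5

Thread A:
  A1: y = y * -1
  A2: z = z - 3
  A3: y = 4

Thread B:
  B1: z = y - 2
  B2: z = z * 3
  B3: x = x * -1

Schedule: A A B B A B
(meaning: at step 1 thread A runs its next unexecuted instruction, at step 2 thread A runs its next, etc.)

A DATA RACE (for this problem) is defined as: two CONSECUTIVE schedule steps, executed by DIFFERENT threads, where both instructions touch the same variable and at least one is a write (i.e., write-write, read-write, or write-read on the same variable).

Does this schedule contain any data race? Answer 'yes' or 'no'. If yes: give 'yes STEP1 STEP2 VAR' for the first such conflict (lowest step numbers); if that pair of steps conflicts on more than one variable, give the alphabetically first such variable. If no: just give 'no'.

Answer: yes 2 3 z

Derivation:
Steps 1,2: same thread (A). No race.
Steps 2,3: A(z = z - 3) vs B(z = y - 2). RACE on z (W-W).
Steps 3,4: same thread (B). No race.
Steps 4,5: B(r=z,w=z) vs A(r=-,w=y). No conflict.
Steps 5,6: A(r=-,w=y) vs B(r=x,w=x). No conflict.
First conflict at steps 2,3.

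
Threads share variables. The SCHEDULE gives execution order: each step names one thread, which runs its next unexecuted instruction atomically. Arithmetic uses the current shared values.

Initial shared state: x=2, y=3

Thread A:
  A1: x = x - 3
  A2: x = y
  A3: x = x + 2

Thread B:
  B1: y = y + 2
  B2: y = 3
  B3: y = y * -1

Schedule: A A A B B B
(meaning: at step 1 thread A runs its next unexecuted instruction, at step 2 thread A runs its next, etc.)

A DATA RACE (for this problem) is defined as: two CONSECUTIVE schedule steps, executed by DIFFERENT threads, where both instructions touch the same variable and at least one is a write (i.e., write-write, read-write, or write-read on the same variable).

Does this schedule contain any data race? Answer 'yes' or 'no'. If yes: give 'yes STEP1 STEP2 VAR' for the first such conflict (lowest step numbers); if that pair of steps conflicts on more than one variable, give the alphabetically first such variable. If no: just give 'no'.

Answer: no

Derivation:
Steps 1,2: same thread (A). No race.
Steps 2,3: same thread (A). No race.
Steps 3,4: A(r=x,w=x) vs B(r=y,w=y). No conflict.
Steps 4,5: same thread (B). No race.
Steps 5,6: same thread (B). No race.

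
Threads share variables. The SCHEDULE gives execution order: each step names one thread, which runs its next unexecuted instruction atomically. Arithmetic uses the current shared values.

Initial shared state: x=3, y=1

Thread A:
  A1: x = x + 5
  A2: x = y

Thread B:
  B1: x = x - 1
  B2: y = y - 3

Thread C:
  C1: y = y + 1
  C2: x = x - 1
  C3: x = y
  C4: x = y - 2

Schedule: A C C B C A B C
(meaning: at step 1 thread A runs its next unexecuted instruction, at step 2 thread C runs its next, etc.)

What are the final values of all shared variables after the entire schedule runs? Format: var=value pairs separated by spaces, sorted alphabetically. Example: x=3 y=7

Answer: x=-3 y=-1

Derivation:
Step 1: thread A executes A1 (x = x + 5). Shared: x=8 y=1. PCs: A@1 B@0 C@0
Step 2: thread C executes C1 (y = y + 1). Shared: x=8 y=2. PCs: A@1 B@0 C@1
Step 3: thread C executes C2 (x = x - 1). Shared: x=7 y=2. PCs: A@1 B@0 C@2
Step 4: thread B executes B1 (x = x - 1). Shared: x=6 y=2. PCs: A@1 B@1 C@2
Step 5: thread C executes C3 (x = y). Shared: x=2 y=2. PCs: A@1 B@1 C@3
Step 6: thread A executes A2 (x = y). Shared: x=2 y=2. PCs: A@2 B@1 C@3
Step 7: thread B executes B2 (y = y - 3). Shared: x=2 y=-1. PCs: A@2 B@2 C@3
Step 8: thread C executes C4 (x = y - 2). Shared: x=-3 y=-1. PCs: A@2 B@2 C@4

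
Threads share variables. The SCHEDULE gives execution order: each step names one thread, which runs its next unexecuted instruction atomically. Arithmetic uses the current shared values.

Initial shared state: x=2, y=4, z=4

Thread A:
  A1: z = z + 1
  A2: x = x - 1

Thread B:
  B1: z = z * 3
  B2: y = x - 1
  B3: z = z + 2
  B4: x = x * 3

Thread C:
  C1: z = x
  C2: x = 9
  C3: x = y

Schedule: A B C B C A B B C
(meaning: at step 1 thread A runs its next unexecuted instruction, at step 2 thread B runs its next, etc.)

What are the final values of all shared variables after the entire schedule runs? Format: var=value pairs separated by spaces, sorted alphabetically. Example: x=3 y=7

Step 1: thread A executes A1 (z = z + 1). Shared: x=2 y=4 z=5. PCs: A@1 B@0 C@0
Step 2: thread B executes B1 (z = z * 3). Shared: x=2 y=4 z=15. PCs: A@1 B@1 C@0
Step 3: thread C executes C1 (z = x). Shared: x=2 y=4 z=2. PCs: A@1 B@1 C@1
Step 4: thread B executes B2 (y = x - 1). Shared: x=2 y=1 z=2. PCs: A@1 B@2 C@1
Step 5: thread C executes C2 (x = 9). Shared: x=9 y=1 z=2. PCs: A@1 B@2 C@2
Step 6: thread A executes A2 (x = x - 1). Shared: x=8 y=1 z=2. PCs: A@2 B@2 C@2
Step 7: thread B executes B3 (z = z + 2). Shared: x=8 y=1 z=4. PCs: A@2 B@3 C@2
Step 8: thread B executes B4 (x = x * 3). Shared: x=24 y=1 z=4. PCs: A@2 B@4 C@2
Step 9: thread C executes C3 (x = y). Shared: x=1 y=1 z=4. PCs: A@2 B@4 C@3

Answer: x=1 y=1 z=4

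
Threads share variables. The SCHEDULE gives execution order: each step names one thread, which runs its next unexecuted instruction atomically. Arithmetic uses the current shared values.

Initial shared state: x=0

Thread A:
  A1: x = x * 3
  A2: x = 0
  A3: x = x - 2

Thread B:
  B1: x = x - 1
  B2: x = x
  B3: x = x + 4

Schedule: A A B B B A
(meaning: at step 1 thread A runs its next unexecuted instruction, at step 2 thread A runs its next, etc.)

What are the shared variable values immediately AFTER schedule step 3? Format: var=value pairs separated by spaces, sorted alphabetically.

Step 1: thread A executes A1 (x = x * 3). Shared: x=0. PCs: A@1 B@0
Step 2: thread A executes A2 (x = 0). Shared: x=0. PCs: A@2 B@0
Step 3: thread B executes B1 (x = x - 1). Shared: x=-1. PCs: A@2 B@1

Answer: x=-1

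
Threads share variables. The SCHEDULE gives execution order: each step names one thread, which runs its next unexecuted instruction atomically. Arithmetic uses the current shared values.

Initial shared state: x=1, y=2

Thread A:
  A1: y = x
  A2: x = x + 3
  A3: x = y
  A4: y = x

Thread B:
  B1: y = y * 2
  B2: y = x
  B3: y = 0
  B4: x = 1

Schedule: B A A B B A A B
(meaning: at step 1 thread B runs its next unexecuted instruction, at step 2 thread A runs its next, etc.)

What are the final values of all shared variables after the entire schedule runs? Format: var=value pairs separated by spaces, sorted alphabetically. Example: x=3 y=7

Step 1: thread B executes B1 (y = y * 2). Shared: x=1 y=4. PCs: A@0 B@1
Step 2: thread A executes A1 (y = x). Shared: x=1 y=1. PCs: A@1 B@1
Step 3: thread A executes A2 (x = x + 3). Shared: x=4 y=1. PCs: A@2 B@1
Step 4: thread B executes B2 (y = x). Shared: x=4 y=4. PCs: A@2 B@2
Step 5: thread B executes B3 (y = 0). Shared: x=4 y=0. PCs: A@2 B@3
Step 6: thread A executes A3 (x = y). Shared: x=0 y=0. PCs: A@3 B@3
Step 7: thread A executes A4 (y = x). Shared: x=0 y=0. PCs: A@4 B@3
Step 8: thread B executes B4 (x = 1). Shared: x=1 y=0. PCs: A@4 B@4

Answer: x=1 y=0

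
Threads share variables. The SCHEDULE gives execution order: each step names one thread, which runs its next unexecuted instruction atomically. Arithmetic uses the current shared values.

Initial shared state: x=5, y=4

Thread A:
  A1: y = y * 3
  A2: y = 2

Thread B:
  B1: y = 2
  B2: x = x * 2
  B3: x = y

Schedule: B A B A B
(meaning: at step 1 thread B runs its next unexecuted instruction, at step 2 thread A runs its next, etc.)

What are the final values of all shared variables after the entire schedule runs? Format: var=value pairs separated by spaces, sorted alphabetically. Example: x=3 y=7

Step 1: thread B executes B1 (y = 2). Shared: x=5 y=2. PCs: A@0 B@1
Step 2: thread A executes A1 (y = y * 3). Shared: x=5 y=6. PCs: A@1 B@1
Step 3: thread B executes B2 (x = x * 2). Shared: x=10 y=6. PCs: A@1 B@2
Step 4: thread A executes A2 (y = 2). Shared: x=10 y=2. PCs: A@2 B@2
Step 5: thread B executes B3 (x = y). Shared: x=2 y=2. PCs: A@2 B@3

Answer: x=2 y=2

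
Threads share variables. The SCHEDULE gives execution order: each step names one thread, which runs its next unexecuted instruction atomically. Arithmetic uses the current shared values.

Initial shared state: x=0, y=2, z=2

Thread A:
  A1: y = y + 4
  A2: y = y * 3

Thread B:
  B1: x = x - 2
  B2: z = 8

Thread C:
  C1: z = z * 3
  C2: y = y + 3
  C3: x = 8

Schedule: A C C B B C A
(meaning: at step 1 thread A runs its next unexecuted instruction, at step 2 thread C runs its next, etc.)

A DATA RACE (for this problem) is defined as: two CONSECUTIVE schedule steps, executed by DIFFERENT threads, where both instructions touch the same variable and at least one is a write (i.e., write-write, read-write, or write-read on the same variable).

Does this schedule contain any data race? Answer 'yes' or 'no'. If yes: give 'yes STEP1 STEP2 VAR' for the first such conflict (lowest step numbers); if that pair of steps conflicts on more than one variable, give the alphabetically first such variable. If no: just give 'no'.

Steps 1,2: A(r=y,w=y) vs C(r=z,w=z). No conflict.
Steps 2,3: same thread (C). No race.
Steps 3,4: C(r=y,w=y) vs B(r=x,w=x). No conflict.
Steps 4,5: same thread (B). No race.
Steps 5,6: B(r=-,w=z) vs C(r=-,w=x). No conflict.
Steps 6,7: C(r=-,w=x) vs A(r=y,w=y). No conflict.

Answer: no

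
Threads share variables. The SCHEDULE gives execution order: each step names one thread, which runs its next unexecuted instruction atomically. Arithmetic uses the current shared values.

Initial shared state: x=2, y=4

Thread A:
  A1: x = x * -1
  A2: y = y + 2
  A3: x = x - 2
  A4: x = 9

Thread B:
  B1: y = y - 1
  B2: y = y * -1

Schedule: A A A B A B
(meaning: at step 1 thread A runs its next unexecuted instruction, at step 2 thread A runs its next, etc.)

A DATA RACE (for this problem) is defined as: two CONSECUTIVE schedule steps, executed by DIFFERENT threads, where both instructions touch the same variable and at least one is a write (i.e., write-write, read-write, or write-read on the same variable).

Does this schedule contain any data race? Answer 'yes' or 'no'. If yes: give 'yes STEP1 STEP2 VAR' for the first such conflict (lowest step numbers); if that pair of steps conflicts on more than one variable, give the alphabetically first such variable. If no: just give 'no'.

Answer: no

Derivation:
Steps 1,2: same thread (A). No race.
Steps 2,3: same thread (A). No race.
Steps 3,4: A(r=x,w=x) vs B(r=y,w=y). No conflict.
Steps 4,5: B(r=y,w=y) vs A(r=-,w=x). No conflict.
Steps 5,6: A(r=-,w=x) vs B(r=y,w=y). No conflict.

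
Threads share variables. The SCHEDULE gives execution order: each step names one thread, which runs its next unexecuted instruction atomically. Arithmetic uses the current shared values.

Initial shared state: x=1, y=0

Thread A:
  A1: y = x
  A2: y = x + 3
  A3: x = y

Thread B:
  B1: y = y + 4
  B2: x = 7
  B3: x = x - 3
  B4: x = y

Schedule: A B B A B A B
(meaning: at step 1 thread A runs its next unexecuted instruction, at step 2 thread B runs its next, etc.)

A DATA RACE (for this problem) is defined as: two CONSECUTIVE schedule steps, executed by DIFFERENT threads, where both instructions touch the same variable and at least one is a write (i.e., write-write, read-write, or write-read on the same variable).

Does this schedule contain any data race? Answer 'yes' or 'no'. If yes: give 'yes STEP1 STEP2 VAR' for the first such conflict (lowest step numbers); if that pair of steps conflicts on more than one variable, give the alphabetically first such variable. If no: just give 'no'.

Steps 1,2: A(y = x) vs B(y = y + 4). RACE on y (W-W).
Steps 2,3: same thread (B). No race.
Steps 3,4: B(x = 7) vs A(y = x + 3). RACE on x (W-R).
Steps 4,5: A(y = x + 3) vs B(x = x - 3). RACE on x (R-W).
Steps 5,6: B(x = x - 3) vs A(x = y). RACE on x (W-W).
Steps 6,7: A(x = y) vs B(x = y). RACE on x (W-W).
First conflict at steps 1,2.

Answer: yes 1 2 y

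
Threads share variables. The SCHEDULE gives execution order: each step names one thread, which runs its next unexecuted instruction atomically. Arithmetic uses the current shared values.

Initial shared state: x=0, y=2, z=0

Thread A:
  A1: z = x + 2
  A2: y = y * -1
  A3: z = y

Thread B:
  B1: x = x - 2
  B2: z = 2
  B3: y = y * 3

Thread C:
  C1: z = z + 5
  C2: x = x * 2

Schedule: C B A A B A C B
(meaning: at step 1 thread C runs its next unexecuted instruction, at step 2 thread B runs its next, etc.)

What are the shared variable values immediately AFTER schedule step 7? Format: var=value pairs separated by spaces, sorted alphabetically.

Step 1: thread C executes C1 (z = z + 5). Shared: x=0 y=2 z=5. PCs: A@0 B@0 C@1
Step 2: thread B executes B1 (x = x - 2). Shared: x=-2 y=2 z=5. PCs: A@0 B@1 C@1
Step 3: thread A executes A1 (z = x + 2). Shared: x=-2 y=2 z=0. PCs: A@1 B@1 C@1
Step 4: thread A executes A2 (y = y * -1). Shared: x=-2 y=-2 z=0. PCs: A@2 B@1 C@1
Step 5: thread B executes B2 (z = 2). Shared: x=-2 y=-2 z=2. PCs: A@2 B@2 C@1
Step 6: thread A executes A3 (z = y). Shared: x=-2 y=-2 z=-2. PCs: A@3 B@2 C@1
Step 7: thread C executes C2 (x = x * 2). Shared: x=-4 y=-2 z=-2. PCs: A@3 B@2 C@2

Answer: x=-4 y=-2 z=-2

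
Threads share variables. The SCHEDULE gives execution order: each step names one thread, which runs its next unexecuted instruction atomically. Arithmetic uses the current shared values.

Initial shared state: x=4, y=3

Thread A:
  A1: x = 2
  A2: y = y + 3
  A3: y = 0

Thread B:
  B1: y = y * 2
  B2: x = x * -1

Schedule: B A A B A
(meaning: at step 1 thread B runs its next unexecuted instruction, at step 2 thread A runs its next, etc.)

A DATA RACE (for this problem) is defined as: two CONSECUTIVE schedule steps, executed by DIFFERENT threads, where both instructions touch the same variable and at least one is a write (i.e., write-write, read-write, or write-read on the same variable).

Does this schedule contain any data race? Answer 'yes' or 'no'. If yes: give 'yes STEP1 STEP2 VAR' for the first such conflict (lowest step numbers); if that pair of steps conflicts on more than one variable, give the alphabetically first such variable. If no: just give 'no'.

Answer: no

Derivation:
Steps 1,2: B(r=y,w=y) vs A(r=-,w=x). No conflict.
Steps 2,3: same thread (A). No race.
Steps 3,4: A(r=y,w=y) vs B(r=x,w=x). No conflict.
Steps 4,5: B(r=x,w=x) vs A(r=-,w=y). No conflict.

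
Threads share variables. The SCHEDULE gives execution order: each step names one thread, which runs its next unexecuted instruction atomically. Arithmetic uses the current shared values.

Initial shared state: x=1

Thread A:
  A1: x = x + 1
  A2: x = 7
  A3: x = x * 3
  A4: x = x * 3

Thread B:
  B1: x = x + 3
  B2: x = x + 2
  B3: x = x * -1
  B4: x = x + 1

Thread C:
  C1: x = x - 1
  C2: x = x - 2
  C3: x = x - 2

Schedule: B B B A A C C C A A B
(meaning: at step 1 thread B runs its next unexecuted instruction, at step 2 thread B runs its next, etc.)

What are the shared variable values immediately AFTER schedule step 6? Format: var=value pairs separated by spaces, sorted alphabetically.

Step 1: thread B executes B1 (x = x + 3). Shared: x=4. PCs: A@0 B@1 C@0
Step 2: thread B executes B2 (x = x + 2). Shared: x=6. PCs: A@0 B@2 C@0
Step 3: thread B executes B3 (x = x * -1). Shared: x=-6. PCs: A@0 B@3 C@0
Step 4: thread A executes A1 (x = x + 1). Shared: x=-5. PCs: A@1 B@3 C@0
Step 5: thread A executes A2 (x = 7). Shared: x=7. PCs: A@2 B@3 C@0
Step 6: thread C executes C1 (x = x - 1). Shared: x=6. PCs: A@2 B@3 C@1

Answer: x=6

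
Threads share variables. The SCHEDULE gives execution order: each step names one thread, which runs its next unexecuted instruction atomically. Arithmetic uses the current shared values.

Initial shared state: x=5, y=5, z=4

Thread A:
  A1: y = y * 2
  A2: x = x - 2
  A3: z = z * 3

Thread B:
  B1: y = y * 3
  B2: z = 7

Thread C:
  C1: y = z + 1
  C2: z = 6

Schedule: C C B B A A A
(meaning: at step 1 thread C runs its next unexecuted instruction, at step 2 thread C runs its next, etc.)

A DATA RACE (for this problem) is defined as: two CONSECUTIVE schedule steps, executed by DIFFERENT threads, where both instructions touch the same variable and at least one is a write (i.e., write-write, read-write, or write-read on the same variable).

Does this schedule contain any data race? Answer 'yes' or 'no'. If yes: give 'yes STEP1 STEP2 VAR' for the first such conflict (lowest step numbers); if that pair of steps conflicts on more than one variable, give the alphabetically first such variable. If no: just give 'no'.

Steps 1,2: same thread (C). No race.
Steps 2,3: C(r=-,w=z) vs B(r=y,w=y). No conflict.
Steps 3,4: same thread (B). No race.
Steps 4,5: B(r=-,w=z) vs A(r=y,w=y). No conflict.
Steps 5,6: same thread (A). No race.
Steps 6,7: same thread (A). No race.

Answer: no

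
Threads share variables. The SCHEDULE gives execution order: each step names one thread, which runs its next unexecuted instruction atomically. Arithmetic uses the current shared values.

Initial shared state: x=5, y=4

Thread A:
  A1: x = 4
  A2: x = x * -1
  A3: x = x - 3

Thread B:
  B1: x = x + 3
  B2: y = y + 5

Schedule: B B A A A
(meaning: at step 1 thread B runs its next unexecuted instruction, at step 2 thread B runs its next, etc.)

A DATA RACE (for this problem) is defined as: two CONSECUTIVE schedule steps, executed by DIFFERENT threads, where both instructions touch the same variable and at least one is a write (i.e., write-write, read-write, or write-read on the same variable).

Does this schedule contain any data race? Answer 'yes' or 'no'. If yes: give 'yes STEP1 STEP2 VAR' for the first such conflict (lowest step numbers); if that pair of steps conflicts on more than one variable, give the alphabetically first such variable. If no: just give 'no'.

Steps 1,2: same thread (B). No race.
Steps 2,3: B(r=y,w=y) vs A(r=-,w=x). No conflict.
Steps 3,4: same thread (A). No race.
Steps 4,5: same thread (A). No race.

Answer: no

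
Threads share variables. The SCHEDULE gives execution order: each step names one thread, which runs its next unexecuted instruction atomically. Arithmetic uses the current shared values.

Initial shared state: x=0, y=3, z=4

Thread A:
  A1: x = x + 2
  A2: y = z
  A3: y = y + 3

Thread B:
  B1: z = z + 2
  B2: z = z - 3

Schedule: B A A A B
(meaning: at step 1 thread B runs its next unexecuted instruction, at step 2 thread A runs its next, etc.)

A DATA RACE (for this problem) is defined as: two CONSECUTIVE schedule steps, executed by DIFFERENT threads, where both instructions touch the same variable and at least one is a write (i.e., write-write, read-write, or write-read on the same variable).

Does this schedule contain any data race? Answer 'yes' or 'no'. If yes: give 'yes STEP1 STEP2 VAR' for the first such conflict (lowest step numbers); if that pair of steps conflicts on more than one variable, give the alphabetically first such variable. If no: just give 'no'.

Steps 1,2: B(r=z,w=z) vs A(r=x,w=x). No conflict.
Steps 2,3: same thread (A). No race.
Steps 3,4: same thread (A). No race.
Steps 4,5: A(r=y,w=y) vs B(r=z,w=z). No conflict.

Answer: no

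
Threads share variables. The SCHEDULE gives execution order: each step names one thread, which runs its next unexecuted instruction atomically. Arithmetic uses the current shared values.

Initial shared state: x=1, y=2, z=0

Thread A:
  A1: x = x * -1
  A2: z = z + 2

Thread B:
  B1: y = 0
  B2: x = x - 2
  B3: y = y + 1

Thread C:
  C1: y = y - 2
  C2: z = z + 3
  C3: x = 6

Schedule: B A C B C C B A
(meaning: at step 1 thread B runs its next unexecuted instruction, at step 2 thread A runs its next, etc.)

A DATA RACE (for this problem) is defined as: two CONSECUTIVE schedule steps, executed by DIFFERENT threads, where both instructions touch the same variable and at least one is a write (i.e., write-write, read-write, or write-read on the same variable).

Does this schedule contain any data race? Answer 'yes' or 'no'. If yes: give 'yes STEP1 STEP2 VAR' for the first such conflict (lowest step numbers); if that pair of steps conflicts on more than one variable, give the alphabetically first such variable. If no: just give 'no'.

Steps 1,2: B(r=-,w=y) vs A(r=x,w=x). No conflict.
Steps 2,3: A(r=x,w=x) vs C(r=y,w=y). No conflict.
Steps 3,4: C(r=y,w=y) vs B(r=x,w=x). No conflict.
Steps 4,5: B(r=x,w=x) vs C(r=z,w=z). No conflict.
Steps 5,6: same thread (C). No race.
Steps 6,7: C(r=-,w=x) vs B(r=y,w=y). No conflict.
Steps 7,8: B(r=y,w=y) vs A(r=z,w=z). No conflict.

Answer: no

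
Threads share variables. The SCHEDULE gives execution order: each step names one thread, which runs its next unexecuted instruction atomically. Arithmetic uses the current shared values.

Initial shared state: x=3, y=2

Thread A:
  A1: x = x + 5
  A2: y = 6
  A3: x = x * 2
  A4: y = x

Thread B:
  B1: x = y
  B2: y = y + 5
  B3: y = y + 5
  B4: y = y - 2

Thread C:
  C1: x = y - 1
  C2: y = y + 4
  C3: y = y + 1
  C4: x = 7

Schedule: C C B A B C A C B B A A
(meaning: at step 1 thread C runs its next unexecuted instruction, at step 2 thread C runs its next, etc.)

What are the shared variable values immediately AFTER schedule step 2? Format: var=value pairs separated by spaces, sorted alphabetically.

Answer: x=1 y=6

Derivation:
Step 1: thread C executes C1 (x = y - 1). Shared: x=1 y=2. PCs: A@0 B@0 C@1
Step 2: thread C executes C2 (y = y + 4). Shared: x=1 y=6. PCs: A@0 B@0 C@2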